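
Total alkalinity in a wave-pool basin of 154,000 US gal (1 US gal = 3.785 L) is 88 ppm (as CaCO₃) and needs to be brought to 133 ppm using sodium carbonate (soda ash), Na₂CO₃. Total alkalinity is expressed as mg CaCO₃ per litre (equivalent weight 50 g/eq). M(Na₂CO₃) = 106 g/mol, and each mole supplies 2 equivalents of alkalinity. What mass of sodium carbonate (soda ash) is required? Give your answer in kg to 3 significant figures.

27.8 kg

Volume: 154,000 US gal × 3.785 L/gal = 582,890 L.
Alkalinity to add: (133 − 88) = 45 mg/L as CaCO₃ × 582,890 L = 26,230 g as CaCO₃.
Equivalents: 26,230 g ÷ 50 g/eq = 524.6 eq.
Each mole of Na₂CO₃ supplies 2 eq, so 524.6 / 2 = 262.3 mol.
Mass: 262.3 mol × 106 g/mol = 27,800 g.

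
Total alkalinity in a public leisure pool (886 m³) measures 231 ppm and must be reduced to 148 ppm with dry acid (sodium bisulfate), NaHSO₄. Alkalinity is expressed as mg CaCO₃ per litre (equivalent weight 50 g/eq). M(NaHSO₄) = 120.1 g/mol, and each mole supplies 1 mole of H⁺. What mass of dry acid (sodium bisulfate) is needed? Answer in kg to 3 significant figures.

177 kg

Volume: 886 m³ = 886,000 L.
Alkalinity to neutralize: (231 − 148) = 83 mg/L as CaCO₃ × 886,000 L = 73,540 g as CaCO₃.
Equivalents of H⁺ required: 73,540 ÷ 50 g/eq = 1471 eq = 1471 mol NaHSO₄.
Mass of NaHSO₄: 1471 × 120.1 = 176,600 g.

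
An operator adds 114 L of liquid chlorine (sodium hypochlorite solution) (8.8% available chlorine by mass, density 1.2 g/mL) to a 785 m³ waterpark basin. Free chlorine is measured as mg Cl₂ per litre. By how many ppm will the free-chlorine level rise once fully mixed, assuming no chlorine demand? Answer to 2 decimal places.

Volume: 785 m³ = 785,000 L.
Mass of solution: 114 L × 1000 mL/L × 1.2 g/mL = 136,800 g.
Available chlorine delivered: 136,800 g × 0.088 = 12,040 g as Cl₂.
Concentration rise: 12,040 g / 785,000 L = 15.34 mg/L = 15.34 ppm.

15.34 ppm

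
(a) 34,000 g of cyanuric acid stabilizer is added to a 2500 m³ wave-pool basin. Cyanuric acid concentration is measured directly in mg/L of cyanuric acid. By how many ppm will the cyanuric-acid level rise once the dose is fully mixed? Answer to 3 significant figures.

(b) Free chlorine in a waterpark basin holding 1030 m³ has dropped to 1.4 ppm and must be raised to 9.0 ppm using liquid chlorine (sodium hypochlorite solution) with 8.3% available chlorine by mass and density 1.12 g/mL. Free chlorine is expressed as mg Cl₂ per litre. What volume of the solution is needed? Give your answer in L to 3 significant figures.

(a) 13.6 ppm; (b) 84.2 L

(a) Volume: 2500 m³ = 2,500,000 L.
(a) Rise: 34,000 g / 2,500,000 L × 1000 = 13.6 mg/L.

(b) Volume: 1030 m³ = 1,030,000 L.
(b) Chlorine deficit: 9.0 − 1.4 = 7.6 ppm = 7.6 mg/L as Cl₂.
(b) Cl₂ equivalent needed: 7.6 mg/L × 1,030,000 L = 7,828,000 mg = 7828 g.
(b) Product at 8.3% available chlorine: 7828 / 0.083 = 94,310 g.
(b) Volume at density 1.12 g/mL: 94,310 g ÷ 1.12 g/mL = 84,210 mL.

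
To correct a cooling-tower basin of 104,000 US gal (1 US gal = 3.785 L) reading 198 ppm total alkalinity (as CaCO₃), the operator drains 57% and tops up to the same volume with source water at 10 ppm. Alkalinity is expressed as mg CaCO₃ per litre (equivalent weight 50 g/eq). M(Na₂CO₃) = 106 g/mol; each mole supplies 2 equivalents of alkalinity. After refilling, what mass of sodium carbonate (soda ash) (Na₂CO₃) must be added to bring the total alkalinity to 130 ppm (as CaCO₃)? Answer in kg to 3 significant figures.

16.3 kg

Volume: 104,000 US gal × 3.785 L/gal = 393,640 L.
After draining 57% and refilling: 198 × 0.43 + 10 × 0.57 = 90.84 ppm.
Deficit to target: 130 − 90.84 = 39.16 mg/L.
As CaCO₃: 39.16 mg/L × 393,640 L = 15,410 g; ÷ 50 g/eq ÷ 2 = 154.1 mol Na₂CO₃.
Mass: 154.1 × 106 = 16,340 g.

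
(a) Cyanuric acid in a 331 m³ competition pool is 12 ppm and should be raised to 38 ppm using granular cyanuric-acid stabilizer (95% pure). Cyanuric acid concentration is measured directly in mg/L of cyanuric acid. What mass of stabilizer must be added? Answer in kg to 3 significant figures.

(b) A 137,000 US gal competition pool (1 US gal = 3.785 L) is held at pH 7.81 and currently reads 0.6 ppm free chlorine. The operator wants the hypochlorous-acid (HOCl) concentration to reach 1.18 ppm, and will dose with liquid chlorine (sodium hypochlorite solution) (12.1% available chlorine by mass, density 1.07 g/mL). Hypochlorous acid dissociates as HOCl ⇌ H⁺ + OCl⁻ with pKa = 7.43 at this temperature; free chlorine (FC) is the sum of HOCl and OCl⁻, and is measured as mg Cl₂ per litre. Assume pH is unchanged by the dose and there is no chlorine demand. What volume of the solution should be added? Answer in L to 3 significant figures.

(a) 9.06 kg; (b) 13.7 L

(a) Volume: 331 m³ = 331,000 L.
(a) CYA to add: (38 − 12) = 26 mg/L × 331,000 L = 8606 g cyanuric acid.
(a) At 95% purity: 8606 / 0.95 = 9059 g product.

(b) Volume: 137,000 US gal × 3.785 L/gal = 518,545 L.
(b) [OCl⁻]/[HOCl] = 10^(pH − pKa) = 10^(7.81 − 7.43) = 2.399; fraction as HOCl = 1/(1 + 2.399) = 0.2942.
(b) Free chlorine required for 1.18 ppm HOCl: 1.18 / 0.2942 = 4.011 ppm.
(b) FC to add: 4.011 − 0.6 = 3.411 mg/L as Cl₂.
(b) Cl₂ equivalent: 3.411 mg/L × 518,545 L = 1769 g.
(b) Product at 12.1% available Cl: 1769 / 0.121 = 14,620 g.
(b) Volume: 14,620 g ÷ 1.07 g/mL = 13,660 mL.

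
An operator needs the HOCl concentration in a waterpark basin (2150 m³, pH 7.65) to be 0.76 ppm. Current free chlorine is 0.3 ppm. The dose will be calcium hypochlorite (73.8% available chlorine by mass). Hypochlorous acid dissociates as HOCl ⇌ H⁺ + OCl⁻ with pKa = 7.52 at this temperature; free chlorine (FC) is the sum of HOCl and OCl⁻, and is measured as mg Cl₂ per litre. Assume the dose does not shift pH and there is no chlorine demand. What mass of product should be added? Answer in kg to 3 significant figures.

Volume: 2150 m³ = 2,150,000 L.
[OCl⁻]/[HOCl] = 10^(pH − pKa) = 10^(7.65 − 7.52) = 1.349; fraction as HOCl = 1/(1 + 1.349) = 0.4257.
Free chlorine required for 0.76 ppm HOCl: 0.76 / 0.4257 = 1.785 ppm.
FC to add: 1.785 − 0.3 = 1.485 mg/L as Cl₂.
Cl₂ equivalent: 1.485 mg/L × 2,150,000 L = 3193 g.
Product at 73.8% available Cl: 3193 / 0.738 = 4327 g.

4.33 kg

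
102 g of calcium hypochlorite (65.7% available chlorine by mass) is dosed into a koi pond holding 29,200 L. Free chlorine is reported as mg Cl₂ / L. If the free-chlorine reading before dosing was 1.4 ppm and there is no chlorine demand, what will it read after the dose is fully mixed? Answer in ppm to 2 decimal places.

3.70 ppm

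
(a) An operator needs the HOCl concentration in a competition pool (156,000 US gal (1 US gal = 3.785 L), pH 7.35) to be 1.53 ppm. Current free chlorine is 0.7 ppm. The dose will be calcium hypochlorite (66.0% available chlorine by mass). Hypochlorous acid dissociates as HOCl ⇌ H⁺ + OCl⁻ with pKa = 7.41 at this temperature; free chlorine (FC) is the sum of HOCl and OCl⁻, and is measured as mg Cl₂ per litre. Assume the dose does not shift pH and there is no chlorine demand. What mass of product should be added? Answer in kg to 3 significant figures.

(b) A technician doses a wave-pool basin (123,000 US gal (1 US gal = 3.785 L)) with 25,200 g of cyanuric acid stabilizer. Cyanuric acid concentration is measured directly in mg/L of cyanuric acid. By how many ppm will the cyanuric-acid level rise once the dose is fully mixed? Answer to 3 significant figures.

(a) 1.93 kg; (b) 54.1 ppm

(a) Volume: 156,000 US gal × 3.785 L/gal = 590,460 L.
(a) [OCl⁻]/[HOCl] = 10^(pH − pKa) = 10^(7.35 − 7.41) = 0.871; fraction as HOCl = 1/(1 + 0.871) = 0.5345.
(a) Free chlorine required for 1.53 ppm HOCl: 1.53 / 0.5345 = 2.863 ppm.
(a) FC to add: 2.863 − 0.7 = 2.163 mg/L as Cl₂.
(a) Cl₂ equivalent: 2.163 mg/L × 590,460 L = 1277 g.
(a) Product at 66.0% available Cl: 1277 / 0.66 = 1935 g.

(b) Volume: 123,000 US gal × 3.785 L/gal = 465,555 L.
(b) Rise: 25,200 g / 465,555 L × 1000 = 54.13 mg/L.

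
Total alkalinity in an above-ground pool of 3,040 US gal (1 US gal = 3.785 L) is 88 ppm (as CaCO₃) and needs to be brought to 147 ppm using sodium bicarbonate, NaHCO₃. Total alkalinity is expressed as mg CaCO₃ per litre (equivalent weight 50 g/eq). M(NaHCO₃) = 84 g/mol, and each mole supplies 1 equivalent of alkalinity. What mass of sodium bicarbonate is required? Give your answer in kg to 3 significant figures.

1.14 kg

Volume: 3,040 US gal × 3.785 L/gal = 11,506 L.
Alkalinity to add: (147 − 88) = 59 mg/L as CaCO₃ × 11,506 L = 678.9 g as CaCO₃.
Equivalents: 678.9 g ÷ 50 g/eq = 13.58 eq.
NaHCO₃ supplies 1 eq per mole → 13.58 mol.
Mass: 13.58 mol × 84 g/mol = 1141 g.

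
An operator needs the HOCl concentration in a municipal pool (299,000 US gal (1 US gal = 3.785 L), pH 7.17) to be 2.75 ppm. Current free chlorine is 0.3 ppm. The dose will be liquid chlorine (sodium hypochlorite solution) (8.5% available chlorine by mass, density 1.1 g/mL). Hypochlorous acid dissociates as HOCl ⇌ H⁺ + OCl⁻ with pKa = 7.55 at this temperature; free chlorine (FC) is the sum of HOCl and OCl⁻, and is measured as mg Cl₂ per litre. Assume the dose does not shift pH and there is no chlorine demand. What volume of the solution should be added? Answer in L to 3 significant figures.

43.5 L

Volume: 299,000 US gal × 3.785 L/gal = 1,131,715 L.
[OCl⁻]/[HOCl] = 10^(pH − pKa) = 10^(7.17 − 7.55) = 0.4169; fraction as HOCl = 1/(1 + 0.4169) = 0.7058.
Free chlorine required for 2.75 ppm HOCl: 2.75 / 0.7058 = 3.896 ppm.
FC to add: 3.896 − 0.3 = 3.596 mg/L as Cl₂.
Cl₂ equivalent: 3.596 mg/L × 1,131,715 L = 4070 g.
Product at 8.5% available Cl: 4070 / 0.085 = 47,880 g.
Volume: 47,880 g ÷ 1.1 g/mL = 43,530 mL.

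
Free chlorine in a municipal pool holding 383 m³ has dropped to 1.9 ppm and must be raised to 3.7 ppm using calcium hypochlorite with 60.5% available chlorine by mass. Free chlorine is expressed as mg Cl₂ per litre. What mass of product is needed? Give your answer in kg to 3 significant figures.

Volume: 383 m³ = 383,000 L.
Chlorine deficit: 3.7 − 1.9 = 1.8 ppm = 1.8 mg/L as Cl₂.
Cl₂ equivalent needed: 1.8 mg/L × 383,000 L = 689,400 mg = 689.4 g.
Product at 60.5% available chlorine: 689.4 / 0.605 = 1140 g.

1.14 kg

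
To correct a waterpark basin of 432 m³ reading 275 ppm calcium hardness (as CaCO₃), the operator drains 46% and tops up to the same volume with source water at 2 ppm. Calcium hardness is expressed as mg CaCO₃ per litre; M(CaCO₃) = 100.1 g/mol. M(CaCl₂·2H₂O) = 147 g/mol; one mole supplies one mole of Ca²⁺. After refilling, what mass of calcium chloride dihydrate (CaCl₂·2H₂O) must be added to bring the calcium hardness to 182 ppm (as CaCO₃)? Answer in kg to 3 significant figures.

Volume: 432 m³ = 432,000 L.
After draining 46% and refilling: 275 × 0.54 + 2 × 0.46 = 149.42 ppm.
Deficit to target: 182 − 149.42 = 32.58 mg/L.
As CaCO₃: 32.58 mg/L × 432,000 L = 14,070 g; ÷ 100.1 = 140.6 mol Ca²⁺.
Mass: 140.6 × 147 = 20,670 g.

20.7 kg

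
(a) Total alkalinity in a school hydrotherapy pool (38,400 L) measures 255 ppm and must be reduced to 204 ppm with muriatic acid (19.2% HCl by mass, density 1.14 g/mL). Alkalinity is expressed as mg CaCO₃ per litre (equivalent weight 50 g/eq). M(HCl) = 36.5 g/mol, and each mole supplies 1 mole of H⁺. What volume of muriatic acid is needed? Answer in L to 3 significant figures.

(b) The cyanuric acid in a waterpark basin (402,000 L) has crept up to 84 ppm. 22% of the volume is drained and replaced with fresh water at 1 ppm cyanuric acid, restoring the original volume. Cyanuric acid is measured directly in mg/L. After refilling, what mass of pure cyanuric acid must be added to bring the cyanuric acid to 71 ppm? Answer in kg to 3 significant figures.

(a) 6.53 L; (b) 2.11 kg

(a) Alkalinity to neutralize: (255 − 204) = 51 mg/L as CaCO₃ × 38,400 L = 1958 g as CaCO₃.
(a) Equivalents of H⁺ required: 1958 ÷ 50 g/eq = 39.17 eq = 39.17 mol HCl.
(a) Mass of HCl: 39.17 × 36.5 = 1430 g.
(a) Mass of 19.2% solution: 1430 / 0.192 = 7446 g.
(a) Volume: 7446 g ÷ 1.14 g/mL = 6532 mL.

(b) After draining 22% and refilling: 84 × 0.78 + 1 × 0.22 = 65.74 ppm.
(b) Deficit to target: 71 − 65.74 = 5.26 mg/L.
(b) Mass: 5.26 mg/L × 402,000 L = 2115 g cyanuric acid.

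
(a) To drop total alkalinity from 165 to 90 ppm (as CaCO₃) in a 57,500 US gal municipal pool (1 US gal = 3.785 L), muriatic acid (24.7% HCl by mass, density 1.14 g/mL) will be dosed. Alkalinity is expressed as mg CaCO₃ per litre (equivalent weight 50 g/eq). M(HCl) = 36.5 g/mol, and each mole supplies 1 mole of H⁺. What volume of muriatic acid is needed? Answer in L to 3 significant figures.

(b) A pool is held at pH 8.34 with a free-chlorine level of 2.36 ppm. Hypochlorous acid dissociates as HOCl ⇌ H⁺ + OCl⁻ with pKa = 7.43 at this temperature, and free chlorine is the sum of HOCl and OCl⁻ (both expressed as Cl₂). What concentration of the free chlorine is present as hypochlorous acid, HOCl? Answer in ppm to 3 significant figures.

(a) Volume: 57,500 US gal × 3.785 L/gal = 217,638 L.
(a) Alkalinity to neutralize: (165 − 90) = 75 mg/L as CaCO₃ × 217,638 L = 16,320 g as CaCO₃.
(a) Equivalents of H⁺ required: 16,320 ÷ 50 g/eq = 326.5 eq = 326.5 mol HCl.
(a) Mass of HCl: 326.5 × 36.5 = 11,920 g.
(a) Mass of 24.7% solution: 11,920 / 0.247 = 48,240 g.
(a) Volume: 48,240 g ÷ 1.14 g/mL = 42,320 mL.

(b) [OCl⁻]/[HOCl] = 10^(pH − pKa) = 10^(8.34 − 7.43) = 10^0.91 = 8.128.
(b) Fraction as HOCl = 1 / (1 + 8.128) = 0.1095.
(b) HOCl = 0.1095 × 2.36 ppm = 0.2585 ppm.

(a) 42.3 L; (b) 0.259 ppm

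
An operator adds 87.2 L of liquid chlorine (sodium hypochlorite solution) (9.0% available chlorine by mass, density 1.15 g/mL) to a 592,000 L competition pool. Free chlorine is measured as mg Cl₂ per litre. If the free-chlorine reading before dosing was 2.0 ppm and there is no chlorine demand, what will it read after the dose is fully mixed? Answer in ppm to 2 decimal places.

Mass of solution: 87.2 L × 1000 mL/L × 1.15 g/mL = 100,300 g.
Available chlorine delivered: 100,300 g × 0.09 = 9025 g as Cl₂.
Concentration rise: 9025 g / 592,000 L = 15.25 mg/L = 15.25 ppm.
Final FC: 2.0 + 15.25 = 17.25 ppm.

17.25 ppm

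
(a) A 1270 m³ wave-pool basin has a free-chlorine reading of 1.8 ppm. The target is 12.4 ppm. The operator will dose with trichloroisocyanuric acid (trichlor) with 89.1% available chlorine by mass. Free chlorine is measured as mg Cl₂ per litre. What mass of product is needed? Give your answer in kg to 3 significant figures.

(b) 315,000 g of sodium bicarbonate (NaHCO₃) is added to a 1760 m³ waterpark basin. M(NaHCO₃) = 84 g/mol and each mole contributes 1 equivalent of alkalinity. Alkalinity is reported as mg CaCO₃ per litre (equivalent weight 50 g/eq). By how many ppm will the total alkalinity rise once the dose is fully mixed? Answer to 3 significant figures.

(a) 15.1 kg; (b) 107 ppm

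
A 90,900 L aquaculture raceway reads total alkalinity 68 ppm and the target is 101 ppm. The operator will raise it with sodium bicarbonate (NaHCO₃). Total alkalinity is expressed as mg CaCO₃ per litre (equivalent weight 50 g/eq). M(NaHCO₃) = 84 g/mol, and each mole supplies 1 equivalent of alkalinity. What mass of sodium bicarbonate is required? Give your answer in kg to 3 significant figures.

5.04 kg

Alkalinity to add: (101 − 68) = 33 mg/L as CaCO₃ × 90,900 L = 3000 g as CaCO₃.
Equivalents: 3000 g ÷ 50 g/eq = 59.99 eq.
NaHCO₃ supplies 1 eq per mole → 59.99 mol.
Mass: 59.99 mol × 84 g/mol = 5039 g.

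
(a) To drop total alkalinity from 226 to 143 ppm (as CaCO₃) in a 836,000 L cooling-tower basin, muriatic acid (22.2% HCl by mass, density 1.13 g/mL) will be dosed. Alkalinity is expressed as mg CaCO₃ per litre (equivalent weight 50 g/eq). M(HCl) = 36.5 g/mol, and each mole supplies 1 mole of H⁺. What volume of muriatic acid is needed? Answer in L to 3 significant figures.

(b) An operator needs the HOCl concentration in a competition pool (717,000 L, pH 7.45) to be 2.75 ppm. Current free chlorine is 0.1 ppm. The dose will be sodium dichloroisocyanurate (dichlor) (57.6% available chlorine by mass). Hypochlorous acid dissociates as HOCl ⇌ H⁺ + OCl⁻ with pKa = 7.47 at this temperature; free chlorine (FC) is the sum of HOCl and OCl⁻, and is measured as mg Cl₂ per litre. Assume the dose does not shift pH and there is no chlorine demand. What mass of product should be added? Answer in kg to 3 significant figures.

(a) 202 L; (b) 6.57 kg

(a) Alkalinity to neutralize: (226 − 143) = 83 mg/L as CaCO₃ × 836,000 L = 69,390 g as CaCO₃.
(a) Equivalents of H⁺ required: 69,390 ÷ 50 g/eq = 1388 eq = 1388 mol HCl.
(a) Mass of HCl: 1388 × 36.5 = 50,650 g.
(a) Mass of 22.2% solution: 50,650 / 0.222 = 228,200 g.
(a) Volume: 228,200 g ÷ 1.13 g/mL = 201,900 mL.

(b) [OCl⁻]/[HOCl] = 10^(pH − pKa) = 10^(7.45 − 7.47) = 0.955; fraction as HOCl = 1/(1 + 0.955) = 0.5115.
(b) Free chlorine required for 2.75 ppm HOCl: 2.75 / 0.5115 = 5.376 ppm.
(b) FC to add: 5.376 − 0.1 = 5.276 mg/L as Cl₂.
(b) Cl₂ equivalent: 5.276 mg/L × 717,000 L = 3783 g.
(b) Product at 57.6% available Cl: 3783 / 0.576 = 6568 g.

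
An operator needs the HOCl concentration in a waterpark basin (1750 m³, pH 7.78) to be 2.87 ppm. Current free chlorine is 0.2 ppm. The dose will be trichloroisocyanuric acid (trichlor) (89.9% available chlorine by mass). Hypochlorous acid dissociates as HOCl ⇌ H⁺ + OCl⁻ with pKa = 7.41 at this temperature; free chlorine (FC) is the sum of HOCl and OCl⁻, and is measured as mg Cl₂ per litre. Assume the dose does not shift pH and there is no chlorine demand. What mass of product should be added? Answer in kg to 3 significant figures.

18.3 kg

Volume: 1750 m³ = 1,750,000 L.
[OCl⁻]/[HOCl] = 10^(pH − pKa) = 10^(7.78 − 7.41) = 2.344; fraction as HOCl = 1/(1 + 2.344) = 0.299.
Free chlorine required for 2.87 ppm HOCl: 2.87 / 0.299 = 9.598 ppm.
FC to add: 9.598 − 0.2 = 9.398 mg/L as Cl₂.
Cl₂ equivalent: 9.398 mg/L × 1,750,000 L = 16,450 g.
Product at 89.9% available Cl: 16,450 / 0.899 = 18,290 g.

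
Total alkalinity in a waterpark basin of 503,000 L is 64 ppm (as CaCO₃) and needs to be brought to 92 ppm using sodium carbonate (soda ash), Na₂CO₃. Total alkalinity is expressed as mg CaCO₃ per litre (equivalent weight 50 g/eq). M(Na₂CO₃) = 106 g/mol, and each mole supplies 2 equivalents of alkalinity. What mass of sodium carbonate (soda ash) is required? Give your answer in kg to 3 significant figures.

14.9 kg

Alkalinity to add: (92 − 64) = 28 mg/L as CaCO₃ × 503,000 L = 14,080 g as CaCO₃.
Equivalents: 14,080 g ÷ 50 g/eq = 281.7 eq.
Each mole of Na₂CO₃ supplies 2 eq, so 281.7 / 2 = 140.8 mol.
Mass: 140.8 mol × 106 g/mol = 14,930 g.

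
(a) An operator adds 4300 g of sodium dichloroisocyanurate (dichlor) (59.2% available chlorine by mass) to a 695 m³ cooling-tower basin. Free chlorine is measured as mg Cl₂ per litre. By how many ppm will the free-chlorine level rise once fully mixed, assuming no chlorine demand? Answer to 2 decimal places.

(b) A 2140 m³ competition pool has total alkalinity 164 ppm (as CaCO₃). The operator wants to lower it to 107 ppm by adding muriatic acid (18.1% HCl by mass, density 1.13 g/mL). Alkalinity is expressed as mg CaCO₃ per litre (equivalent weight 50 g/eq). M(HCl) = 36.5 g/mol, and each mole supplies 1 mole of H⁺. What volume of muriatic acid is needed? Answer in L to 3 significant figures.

(a) Volume: 695 m³ = 695,000 L.
(a) Available chlorine delivered: 4300 g × 0.592 = 2546 g as Cl₂.
(a) Concentration rise: 2546 g / 695,000 L = 3.663 mg/L = 3.66 ppm.

(b) Volume: 2140 m³ = 2,140,000 L.
(b) Alkalinity to neutralize: (164 − 107) = 57 mg/L as CaCO₃ × 2,140,000 L = 122,000 g as CaCO₃.
(b) Equivalents of H⁺ required: 122,000 ÷ 50 g/eq = 2440 eq = 2440 mol HCl.
(b) Mass of HCl: 2440 × 36.5 = 89,050 g.
(b) Mass of 18.1% solution: 89,050 / 0.181 = 492,000 g.
(b) Volume: 492,000 g ÷ 1.13 g/mL = 435,400 mL.

(a) 3.66 ppm; (b) 435 L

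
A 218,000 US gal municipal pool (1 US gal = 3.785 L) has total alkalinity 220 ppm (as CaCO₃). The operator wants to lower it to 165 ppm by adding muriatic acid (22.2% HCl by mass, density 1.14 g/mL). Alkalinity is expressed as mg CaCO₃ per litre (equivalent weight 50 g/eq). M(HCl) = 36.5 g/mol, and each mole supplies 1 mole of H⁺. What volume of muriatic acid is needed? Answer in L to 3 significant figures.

Volume: 218,000 US gal × 3.785 L/gal = 825,130 L.
Alkalinity to neutralize: (220 − 165) = 55 mg/L as CaCO₃ × 825,130 L = 45,380 g as CaCO₃.
Equivalents of H⁺ required: 45,380 ÷ 50 g/eq = 907.6 eq = 907.6 mol HCl.
Mass of HCl: 907.6 × 36.5 = 33,130 g.
Mass of 22.2% solution: 33,130 / 0.222 = 149,200 g.
Volume: 149,200 g ÷ 1.14 g/mL = 130,900 mL.

131 L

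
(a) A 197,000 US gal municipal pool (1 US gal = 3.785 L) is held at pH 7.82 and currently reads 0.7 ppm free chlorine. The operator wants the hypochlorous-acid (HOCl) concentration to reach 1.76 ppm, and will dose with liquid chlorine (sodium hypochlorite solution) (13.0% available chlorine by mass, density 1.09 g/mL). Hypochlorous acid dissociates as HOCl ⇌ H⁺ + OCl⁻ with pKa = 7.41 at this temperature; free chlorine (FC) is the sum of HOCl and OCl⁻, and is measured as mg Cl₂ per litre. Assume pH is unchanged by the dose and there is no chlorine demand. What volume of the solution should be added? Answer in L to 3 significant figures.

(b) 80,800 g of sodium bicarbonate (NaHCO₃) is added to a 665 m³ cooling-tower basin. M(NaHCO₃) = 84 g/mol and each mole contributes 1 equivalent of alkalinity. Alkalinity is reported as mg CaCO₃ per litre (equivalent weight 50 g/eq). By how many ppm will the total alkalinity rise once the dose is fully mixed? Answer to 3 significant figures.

(a) Volume: 197,000 US gal × 3.785 L/gal = 745,645 L.
(a) [OCl⁻]/[HOCl] = 10^(pH − pKa) = 10^(7.82 − 7.41) = 2.57; fraction as HOCl = 1/(1 + 2.57) = 0.2801.
(a) Free chlorine required for 1.76 ppm HOCl: 1.76 / 0.2801 = 6.284 ppm.
(a) FC to add: 6.284 − 0.7 = 5.584 mg/L as Cl₂.
(a) Cl₂ equivalent: 5.584 mg/L × 745,645 L = 4164 g.
(a) Product at 13.0% available Cl: 4164 / 0.13 = 32,030 g.
(a) Volume: 32,030 g ÷ 1.09 g/mL = 29,380 mL.

(b) Volume: 665 m³ = 665,000 L.
(b) Moles of NaHCO₃: 80,800 g ÷ 84 g/mol = 961.9 mol → 961.9 eq of alkalinity.
(b) As CaCO₃: 961.9 eq × 50 g/eq = 48,100 g.
(b) Rise: 48,100 g / 665,000 L × 1000 = 72.32 mg/L.

(a) 29.4 L; (b) 72.3 ppm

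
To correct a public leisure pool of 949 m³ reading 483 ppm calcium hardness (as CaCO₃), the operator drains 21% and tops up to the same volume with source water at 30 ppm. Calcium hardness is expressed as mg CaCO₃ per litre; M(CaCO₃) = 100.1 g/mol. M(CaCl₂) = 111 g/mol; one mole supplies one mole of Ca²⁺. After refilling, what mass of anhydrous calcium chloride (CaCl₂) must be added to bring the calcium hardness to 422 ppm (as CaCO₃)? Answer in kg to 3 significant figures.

Volume: 949 m³ = 949,000 L.
After draining 21% and refilling: 483 × 0.79 + 30 × 0.21 = 387.87 ppm.
Deficit to target: 422 − 387.87 = 34.13 mg/L.
As CaCO₃: 34.13 mg/L × 949,000 L = 32,390 g; ÷ 100.1 = 323.6 mol Ca²⁺.
Mass: 323.6 × 111 = 35,920 g.

35.9 kg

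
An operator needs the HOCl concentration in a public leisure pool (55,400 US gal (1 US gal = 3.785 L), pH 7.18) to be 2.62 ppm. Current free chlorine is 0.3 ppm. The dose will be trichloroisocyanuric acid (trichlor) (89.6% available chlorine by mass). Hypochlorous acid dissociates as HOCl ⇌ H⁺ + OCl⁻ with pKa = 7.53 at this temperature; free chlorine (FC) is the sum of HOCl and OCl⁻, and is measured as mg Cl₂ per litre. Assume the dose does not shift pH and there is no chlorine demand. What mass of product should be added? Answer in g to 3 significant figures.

817 g

Volume: 55,400 US gal × 3.785 L/gal = 209,689 L.
[OCl⁻]/[HOCl] = 10^(pH − pKa) = 10^(7.18 − 7.53) = 0.4467; fraction as HOCl = 1/(1 + 0.4467) = 0.6912.
Free chlorine required for 2.62 ppm HOCl: 2.62 / 0.6912 = 3.79 ppm.
FC to add: 3.79 − 0.3 = 3.49 mg/L as Cl₂.
Cl₂ equivalent: 3.49 mg/L × 209,689 L = 731.9 g.
Product at 89.6% available Cl: 731.9 / 0.896 = 816.8 g.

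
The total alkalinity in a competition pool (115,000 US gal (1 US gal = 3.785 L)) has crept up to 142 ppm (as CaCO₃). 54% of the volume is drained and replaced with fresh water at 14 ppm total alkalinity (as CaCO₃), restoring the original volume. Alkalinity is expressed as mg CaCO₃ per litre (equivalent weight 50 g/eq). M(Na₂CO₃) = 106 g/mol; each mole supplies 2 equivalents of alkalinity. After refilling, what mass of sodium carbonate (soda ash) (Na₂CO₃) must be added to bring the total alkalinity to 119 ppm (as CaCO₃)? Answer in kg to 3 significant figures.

21.3 kg

Volume: 115,000 US gal × 3.785 L/gal = 435,275 L.
After draining 54% and refilling: 142 × 0.46 + 14 × 0.54 = 72.88 ppm.
Deficit to target: 119 − 72.88 = 46.12 mg/L.
As CaCO₃: 46.12 mg/L × 435,275 L = 20,070 g; ÷ 50 g/eq ÷ 2 = 200.7 mol Na₂CO₃.
Mass: 200.7 × 106 = 21,280 g.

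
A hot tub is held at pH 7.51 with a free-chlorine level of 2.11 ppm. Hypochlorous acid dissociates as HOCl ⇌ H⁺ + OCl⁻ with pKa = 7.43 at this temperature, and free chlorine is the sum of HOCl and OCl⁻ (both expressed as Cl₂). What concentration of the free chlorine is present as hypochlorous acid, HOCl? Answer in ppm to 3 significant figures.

[OCl⁻]/[HOCl] = 10^(pH − pKa) = 10^(7.51 − 7.43) = 10^0.08 = 1.202.
Fraction as HOCl = 1 / (1 + 1.202) = 0.4541.
HOCl = 0.4541 × 2.11 ppm = 0.9581 ppm.

0.958 ppm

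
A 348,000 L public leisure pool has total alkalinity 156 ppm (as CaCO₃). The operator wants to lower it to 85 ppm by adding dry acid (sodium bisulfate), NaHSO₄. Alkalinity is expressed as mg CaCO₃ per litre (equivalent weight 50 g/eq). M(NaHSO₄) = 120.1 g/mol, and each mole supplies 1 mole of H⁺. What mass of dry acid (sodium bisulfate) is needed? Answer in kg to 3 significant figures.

Alkalinity to neutralize: (156 − 85) = 71 mg/L as CaCO₃ × 348,000 L = 24,710 g as CaCO₃.
Equivalents of H⁺ required: 24,710 ÷ 50 g/eq = 494.2 eq = 494.2 mol NaHSO₄.
Mass of NaHSO₄: 494.2 × 120.1 = 59,350 g.

59.3 kg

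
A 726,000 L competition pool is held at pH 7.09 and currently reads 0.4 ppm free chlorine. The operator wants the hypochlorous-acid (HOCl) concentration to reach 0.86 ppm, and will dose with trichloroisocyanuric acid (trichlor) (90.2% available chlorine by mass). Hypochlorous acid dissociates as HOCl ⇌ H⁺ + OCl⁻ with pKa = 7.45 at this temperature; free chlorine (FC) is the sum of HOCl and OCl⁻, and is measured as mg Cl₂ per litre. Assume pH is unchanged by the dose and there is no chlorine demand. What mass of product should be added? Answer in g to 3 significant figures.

[OCl⁻]/[HOCl] = 10^(pH − pKa) = 10^(7.09 − 7.45) = 0.4365; fraction as HOCl = 1/(1 + 0.4365) = 0.6961.
Free chlorine required for 0.86 ppm HOCl: 0.86 / 0.6961 = 1.235 ppm.
FC to add: 1.235 − 0.4 = 0.8354 mg/L as Cl₂.
Cl₂ equivalent: 0.8354 mg/L × 726,000 L = 606.5 g.
Product at 90.2% available Cl: 606.5 / 0.902 = 672.4 g.

672 g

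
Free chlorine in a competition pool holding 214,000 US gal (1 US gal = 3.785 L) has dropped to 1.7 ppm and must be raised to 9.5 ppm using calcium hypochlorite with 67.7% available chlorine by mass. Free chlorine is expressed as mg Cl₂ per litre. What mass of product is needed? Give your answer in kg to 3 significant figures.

9.33 kg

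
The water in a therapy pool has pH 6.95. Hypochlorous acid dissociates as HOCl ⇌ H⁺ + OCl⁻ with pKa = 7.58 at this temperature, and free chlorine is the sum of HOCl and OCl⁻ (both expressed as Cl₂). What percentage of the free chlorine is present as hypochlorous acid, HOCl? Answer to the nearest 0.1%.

81.0%

[OCl⁻]/[HOCl] = 10^(pH − pKa) = 10^(6.95 − 7.58) = 10^-0.63 = 0.2344.
Fraction as HOCl = 1 / (1 + 0.2344) = 0.8101.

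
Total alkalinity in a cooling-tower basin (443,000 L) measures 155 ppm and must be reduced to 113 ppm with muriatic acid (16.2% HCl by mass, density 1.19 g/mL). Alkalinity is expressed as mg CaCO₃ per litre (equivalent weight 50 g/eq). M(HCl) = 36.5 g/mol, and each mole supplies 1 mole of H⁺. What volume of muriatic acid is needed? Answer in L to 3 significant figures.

Alkalinity to neutralize: (155 − 113) = 42 mg/L as CaCO₃ × 443,000 L = 18,610 g as CaCO₃.
Equivalents of H⁺ required: 18,610 ÷ 50 g/eq = 372.1 eq = 372.1 mol HCl.
Mass of HCl: 372.1 × 36.5 = 13,580 g.
Mass of 16.2% solution: 13,580 / 0.162 = 83,840 g.
Volume: 83,840 g ÷ 1.19 g/mL = 70,460 mL.

70.5 L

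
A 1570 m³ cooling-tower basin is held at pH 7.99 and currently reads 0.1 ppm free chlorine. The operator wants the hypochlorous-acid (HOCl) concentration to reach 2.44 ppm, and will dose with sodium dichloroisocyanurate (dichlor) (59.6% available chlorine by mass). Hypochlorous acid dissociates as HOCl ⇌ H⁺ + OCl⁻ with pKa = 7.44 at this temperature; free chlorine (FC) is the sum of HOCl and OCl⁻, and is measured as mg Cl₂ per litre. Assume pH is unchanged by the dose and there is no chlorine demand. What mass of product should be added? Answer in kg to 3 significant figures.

Volume: 1570 m³ = 1,570,000 L.
[OCl⁻]/[HOCl] = 10^(pH − pKa) = 10^(7.99 − 7.44) = 3.548; fraction as HOCl = 1/(1 + 3.548) = 0.2199.
Free chlorine required for 2.44 ppm HOCl: 2.44 / 0.2199 = 11.1 ppm.
FC to add: 11.1 − 0.1 = 11 mg/L as Cl₂.
Cl₂ equivalent: 11 mg/L × 1,570,000 L = 17,270 g.
Product at 59.6% available Cl: 17,270 / 0.596 = 28,970 g.

29.0 kg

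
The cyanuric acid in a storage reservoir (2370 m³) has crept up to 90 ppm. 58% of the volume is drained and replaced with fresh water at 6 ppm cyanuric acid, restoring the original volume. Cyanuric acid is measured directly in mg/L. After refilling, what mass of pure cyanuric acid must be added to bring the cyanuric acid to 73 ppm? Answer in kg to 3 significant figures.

Volume: 2370 m³ = 2,370,000 L.
After draining 58% and refilling: 90 × 0.42 + 6 × 0.58 = 41.28 ppm.
Deficit to target: 73 − 41.28 = 31.72 mg/L.
Mass: 31.72 mg/L × 2,370,000 L = 75,180 g cyanuric acid.

75.2 kg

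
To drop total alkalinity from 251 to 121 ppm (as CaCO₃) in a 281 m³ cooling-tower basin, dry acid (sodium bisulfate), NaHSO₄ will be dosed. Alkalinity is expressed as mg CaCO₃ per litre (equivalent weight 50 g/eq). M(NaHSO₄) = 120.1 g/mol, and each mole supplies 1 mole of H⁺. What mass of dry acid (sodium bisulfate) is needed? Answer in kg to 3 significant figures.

Volume: 281 m³ = 281,000 L.
Alkalinity to neutralize: (251 − 121) = 130 mg/L as CaCO₃ × 281,000 L = 36,530 g as CaCO₃.
Equivalents of H⁺ required: 36,530 ÷ 50 g/eq = 730.6 eq = 730.6 mol NaHSO₄.
Mass of NaHSO₄: 730.6 × 120.1 = 87,750 g.

87.7 kg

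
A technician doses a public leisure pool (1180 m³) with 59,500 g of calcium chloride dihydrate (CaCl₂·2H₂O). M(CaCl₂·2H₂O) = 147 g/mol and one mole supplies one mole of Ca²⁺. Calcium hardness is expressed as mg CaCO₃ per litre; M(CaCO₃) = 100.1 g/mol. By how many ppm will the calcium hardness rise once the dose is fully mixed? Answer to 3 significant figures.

34.3 ppm

Volume: 1180 m³ = 1,180,000 L.
Moles of Ca²⁺: 59,500 g ÷ 147 g/mol = 404.8 mol.
As CaCO₃: 404.8 mol × 100.1 g/mol = 40,520 g.
Rise: 40,520 g / 1,180,000 L × 1000 = 34.34 mg/L.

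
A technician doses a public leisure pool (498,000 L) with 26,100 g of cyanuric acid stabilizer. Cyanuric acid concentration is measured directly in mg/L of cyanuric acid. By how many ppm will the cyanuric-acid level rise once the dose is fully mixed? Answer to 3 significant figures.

52.4 ppm

Rise: 26,100 g / 498,000 L × 1000 = 52.41 mg/L.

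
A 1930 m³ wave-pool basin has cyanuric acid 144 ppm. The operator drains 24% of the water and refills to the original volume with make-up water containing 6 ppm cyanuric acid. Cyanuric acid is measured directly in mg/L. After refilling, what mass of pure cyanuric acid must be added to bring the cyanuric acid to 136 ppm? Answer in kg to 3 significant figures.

48.5 kg

Volume: 1930 m³ = 1,930,000 L.
After draining 24% and refilling: 144 × 0.76 + 6 × 0.24 = 110.88 ppm.
Deficit to target: 136 − 110.88 = 25.12 mg/L.
Mass: 25.12 mg/L × 1,930,000 L = 48,480 g cyanuric acid.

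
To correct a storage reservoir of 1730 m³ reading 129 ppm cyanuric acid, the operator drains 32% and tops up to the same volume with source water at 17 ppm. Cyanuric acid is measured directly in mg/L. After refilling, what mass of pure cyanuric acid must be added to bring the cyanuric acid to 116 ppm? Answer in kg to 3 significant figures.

Volume: 1730 m³ = 1,730,000 L.
After draining 32% and refilling: 129 × 0.68 + 17 × 0.32 = 93.16 ppm.
Deficit to target: 116 − 93.16 = 22.84 mg/L.
Mass: 22.84 mg/L × 1,730,000 L = 39,510 g cyanuric acid.

39.5 kg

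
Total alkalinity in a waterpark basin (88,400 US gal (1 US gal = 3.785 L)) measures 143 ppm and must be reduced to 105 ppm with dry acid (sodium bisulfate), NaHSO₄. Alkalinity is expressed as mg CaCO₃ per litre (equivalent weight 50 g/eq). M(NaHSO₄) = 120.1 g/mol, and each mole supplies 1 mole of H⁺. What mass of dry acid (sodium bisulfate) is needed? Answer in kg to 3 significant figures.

30.5 kg

Volume: 88,400 US gal × 3.785 L/gal = 334,594 L.
Alkalinity to neutralize: (143 − 105) = 38 mg/L as CaCO₃ × 334,594 L = 12,710 g as CaCO₃.
Equivalents of H⁺ required: 12,710 ÷ 50 g/eq = 254.3 eq = 254.3 mol NaHSO₄.
Mass of NaHSO₄: 254.3 × 120.1 = 30,540 g.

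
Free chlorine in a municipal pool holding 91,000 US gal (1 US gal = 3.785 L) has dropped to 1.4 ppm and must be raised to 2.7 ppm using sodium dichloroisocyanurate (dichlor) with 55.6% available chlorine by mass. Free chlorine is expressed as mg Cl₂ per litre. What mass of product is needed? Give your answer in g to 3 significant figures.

805 g

Volume: 91,000 US gal × 3.785 L/gal = 344,435 L.
Chlorine deficit: 2.7 − 1.4 = 1.3 ppm = 1.3 mg/L as Cl₂.
Cl₂ equivalent needed: 1.3 mg/L × 344,435 L = 447,800 mg = 447.8 g.
Product at 55.6% available chlorine: 447.8 / 0.556 = 805.3 g.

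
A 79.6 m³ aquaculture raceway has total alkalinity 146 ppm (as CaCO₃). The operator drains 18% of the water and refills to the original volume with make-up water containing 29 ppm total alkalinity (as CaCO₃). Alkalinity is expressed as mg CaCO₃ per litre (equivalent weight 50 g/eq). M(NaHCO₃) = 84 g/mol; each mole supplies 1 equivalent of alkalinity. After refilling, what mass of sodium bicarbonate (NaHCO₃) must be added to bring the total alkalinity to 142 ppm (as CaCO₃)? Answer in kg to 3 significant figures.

Volume: 79.6 m³ = 79,600 L.
After draining 18% and refilling: 146 × 0.82 + 29 × 0.18 = 124.94 ppm.
Deficit to target: 142 − 124.94 = 17.06 mg/L.
As CaCO₃: 17.06 mg/L × 79,600 L = 1358 g; ÷ 50 g/eq ÷ 1 = 27.16 mol NaHCO₃.
Mass: 27.16 × 84 = 2281 g.

2.28 kg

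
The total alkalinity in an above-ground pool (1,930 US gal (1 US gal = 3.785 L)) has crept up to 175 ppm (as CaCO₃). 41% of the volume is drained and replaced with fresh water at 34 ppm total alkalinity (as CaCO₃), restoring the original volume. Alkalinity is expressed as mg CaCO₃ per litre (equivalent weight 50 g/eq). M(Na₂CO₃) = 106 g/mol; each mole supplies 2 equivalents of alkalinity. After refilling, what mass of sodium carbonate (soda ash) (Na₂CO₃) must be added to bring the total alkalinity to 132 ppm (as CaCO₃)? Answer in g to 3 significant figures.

115 g

Volume: 1,930 US gal × 3.785 L/gal = 7,305 L.
After draining 41% and refilling: 175 × 0.59 + 34 × 0.41 = 117.19 ppm.
Deficit to target: 132 − 117.19 = 14.81 mg/L.
As CaCO₃: 14.81 mg/L × 7,305 L = 108.2 g; ÷ 50 g/eq ÷ 2 = 1.082 mol Na₂CO₃.
Mass: 1.082 × 106 = 114.7 g.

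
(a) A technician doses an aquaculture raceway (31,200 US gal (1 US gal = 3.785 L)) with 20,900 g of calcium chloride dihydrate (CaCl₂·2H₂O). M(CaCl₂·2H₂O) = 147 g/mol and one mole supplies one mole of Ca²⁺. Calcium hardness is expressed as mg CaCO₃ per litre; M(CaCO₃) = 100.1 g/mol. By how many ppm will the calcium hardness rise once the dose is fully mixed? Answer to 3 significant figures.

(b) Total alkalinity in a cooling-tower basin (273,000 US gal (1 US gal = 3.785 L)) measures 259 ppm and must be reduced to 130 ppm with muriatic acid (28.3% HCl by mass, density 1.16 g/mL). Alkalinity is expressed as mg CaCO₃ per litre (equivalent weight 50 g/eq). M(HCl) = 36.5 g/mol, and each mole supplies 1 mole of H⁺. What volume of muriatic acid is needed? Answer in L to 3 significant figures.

(a) 121 ppm; (b) 296 L

(a) Volume: 31,200 US gal × 3.785 L/gal = 118,092 L.
(a) Moles of Ca²⁺: 20,900 g ÷ 147 g/mol = 142.2 mol.
(a) As CaCO₃: 142.2 mol × 100.1 g/mol = 14,230 g.
(a) Rise: 14,230 g / 118,092 L × 1000 = 120.5 mg/L.

(b) Volume: 273,000 US gal × 3.785 L/gal = 1,033,305 L.
(b) Alkalinity to neutralize: (259 − 130) = 129 mg/L as CaCO₃ × 1,033,305 L = 133,300 g as CaCO₃.
(b) Equivalents of H⁺ required: 133,300 ÷ 50 g/eq = 2666 eq = 2666 mol HCl.
(b) Mass of HCl: 2666 × 36.5 = 97,310 g.
(b) Mass of 28.3% solution: 97,310 / 0.283 = 343,800 g.
(b) Volume: 343,800 g ÷ 1.16 g/mL = 296,400 mL.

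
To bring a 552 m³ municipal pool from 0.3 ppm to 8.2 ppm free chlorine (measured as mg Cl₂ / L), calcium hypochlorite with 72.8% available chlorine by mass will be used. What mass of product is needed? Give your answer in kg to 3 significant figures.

5.99 kg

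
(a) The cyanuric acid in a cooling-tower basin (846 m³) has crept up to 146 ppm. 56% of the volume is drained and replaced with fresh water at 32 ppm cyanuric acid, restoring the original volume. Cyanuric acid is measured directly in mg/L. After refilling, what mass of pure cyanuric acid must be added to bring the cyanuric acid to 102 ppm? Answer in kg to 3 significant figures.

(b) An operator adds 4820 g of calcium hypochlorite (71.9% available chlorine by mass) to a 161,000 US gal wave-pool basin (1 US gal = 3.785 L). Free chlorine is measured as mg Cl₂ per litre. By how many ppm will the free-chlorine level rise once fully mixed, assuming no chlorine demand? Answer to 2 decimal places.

(a) 16.8 kg; (b) 5.69 ppm

(a) Volume: 846 m³ = 846,000 L.
(a) After draining 56% and refilling: 146 × 0.44 + 32 × 0.56 = 82.16 ppm.
(a) Deficit to target: 102 − 82.16 = 19.84 mg/L.
(a) Mass: 19.84 mg/L × 846,000 L = 16,780 g cyanuric acid.

(b) Volume: 161,000 US gal × 3.785 L/gal = 609,385 L.
(b) Available chlorine delivered: 4820 g × 0.719 = 3466 g as Cl₂.
(b) Concentration rise: 3466 g / 609,385 L = 5.687 mg/L = 5.69 ppm.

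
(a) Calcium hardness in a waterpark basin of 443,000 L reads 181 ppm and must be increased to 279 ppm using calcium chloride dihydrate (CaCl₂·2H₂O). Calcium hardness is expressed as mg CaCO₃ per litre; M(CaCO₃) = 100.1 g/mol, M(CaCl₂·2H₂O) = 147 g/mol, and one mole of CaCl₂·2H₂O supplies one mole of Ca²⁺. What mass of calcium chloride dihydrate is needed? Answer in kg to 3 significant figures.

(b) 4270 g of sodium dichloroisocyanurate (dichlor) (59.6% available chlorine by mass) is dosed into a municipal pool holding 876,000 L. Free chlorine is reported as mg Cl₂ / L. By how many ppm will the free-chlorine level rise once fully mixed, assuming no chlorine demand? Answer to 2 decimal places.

(a) Hardness to add: (279 − 181) = 98 mg/L as CaCO₃ × 443,000 L = 43,410 g as CaCO₃.
(a) Moles of Ca²⁺ (1 mol Ca²⁺ ≡ 1 mol CaCO₃): 43,410 / 100.1 g/mol = 433.7 mol.
(a) Mass of CaCl₂·2H₂O: 433.7 × 147 = 63,750 g.

(b) Available chlorine delivered: 4270 g × 0.596 = 2545 g as Cl₂.
(b) Concentration rise: 2545 g / 876,000 L = 2.905 mg/L = 2.91 ppm.

(a) 63.8 kg; (b) 2.91 ppm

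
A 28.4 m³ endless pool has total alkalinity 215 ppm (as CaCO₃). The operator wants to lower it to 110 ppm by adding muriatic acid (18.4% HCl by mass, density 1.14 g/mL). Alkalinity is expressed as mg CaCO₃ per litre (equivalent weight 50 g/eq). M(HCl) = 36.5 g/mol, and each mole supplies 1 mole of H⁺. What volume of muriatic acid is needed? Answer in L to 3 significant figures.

10.4 L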